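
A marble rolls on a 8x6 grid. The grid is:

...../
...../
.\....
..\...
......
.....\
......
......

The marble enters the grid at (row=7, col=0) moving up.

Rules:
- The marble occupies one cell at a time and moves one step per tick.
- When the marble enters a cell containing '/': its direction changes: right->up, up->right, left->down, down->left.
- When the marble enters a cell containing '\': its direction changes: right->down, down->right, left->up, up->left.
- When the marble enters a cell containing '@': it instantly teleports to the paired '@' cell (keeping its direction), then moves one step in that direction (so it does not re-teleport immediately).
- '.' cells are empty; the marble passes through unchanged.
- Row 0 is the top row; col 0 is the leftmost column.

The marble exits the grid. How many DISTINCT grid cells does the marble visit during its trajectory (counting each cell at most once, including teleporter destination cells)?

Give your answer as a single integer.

Answer: 8

Derivation:
Step 1: enter (7,0), '.' pass, move up to (6,0)
Step 2: enter (6,0), '.' pass, move up to (5,0)
Step 3: enter (5,0), '.' pass, move up to (4,0)
Step 4: enter (4,0), '.' pass, move up to (3,0)
Step 5: enter (3,0), '.' pass, move up to (2,0)
Step 6: enter (2,0), '.' pass, move up to (1,0)
Step 7: enter (1,0), '.' pass, move up to (0,0)
Step 8: enter (0,0), '.' pass, move up to (-1,0)
Step 9: at (-1,0) — EXIT via top edge, pos 0
Distinct cells visited: 8 (path length 8)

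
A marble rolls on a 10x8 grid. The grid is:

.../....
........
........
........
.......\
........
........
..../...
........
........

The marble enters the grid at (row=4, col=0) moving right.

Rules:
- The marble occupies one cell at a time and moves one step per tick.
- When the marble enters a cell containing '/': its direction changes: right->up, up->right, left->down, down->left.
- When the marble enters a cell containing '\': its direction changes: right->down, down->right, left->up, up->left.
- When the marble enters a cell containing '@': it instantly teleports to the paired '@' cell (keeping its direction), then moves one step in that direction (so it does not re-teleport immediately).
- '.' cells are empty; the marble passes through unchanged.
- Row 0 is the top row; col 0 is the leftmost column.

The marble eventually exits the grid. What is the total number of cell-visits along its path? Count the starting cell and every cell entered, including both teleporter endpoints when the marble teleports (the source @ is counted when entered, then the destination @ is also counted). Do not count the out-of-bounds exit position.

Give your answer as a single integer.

Step 1: enter (4,0), '.' pass, move right to (4,1)
Step 2: enter (4,1), '.' pass, move right to (4,2)
Step 3: enter (4,2), '.' pass, move right to (4,3)
Step 4: enter (4,3), '.' pass, move right to (4,4)
Step 5: enter (4,4), '.' pass, move right to (4,5)
Step 6: enter (4,5), '.' pass, move right to (4,6)
Step 7: enter (4,6), '.' pass, move right to (4,7)
Step 8: enter (4,7), '\' deflects right->down, move down to (5,7)
Step 9: enter (5,7), '.' pass, move down to (6,7)
Step 10: enter (6,7), '.' pass, move down to (7,7)
Step 11: enter (7,7), '.' pass, move down to (8,7)
Step 12: enter (8,7), '.' pass, move down to (9,7)
Step 13: enter (9,7), '.' pass, move down to (10,7)
Step 14: at (10,7) — EXIT via bottom edge, pos 7
Path length (cell visits): 13

Answer: 13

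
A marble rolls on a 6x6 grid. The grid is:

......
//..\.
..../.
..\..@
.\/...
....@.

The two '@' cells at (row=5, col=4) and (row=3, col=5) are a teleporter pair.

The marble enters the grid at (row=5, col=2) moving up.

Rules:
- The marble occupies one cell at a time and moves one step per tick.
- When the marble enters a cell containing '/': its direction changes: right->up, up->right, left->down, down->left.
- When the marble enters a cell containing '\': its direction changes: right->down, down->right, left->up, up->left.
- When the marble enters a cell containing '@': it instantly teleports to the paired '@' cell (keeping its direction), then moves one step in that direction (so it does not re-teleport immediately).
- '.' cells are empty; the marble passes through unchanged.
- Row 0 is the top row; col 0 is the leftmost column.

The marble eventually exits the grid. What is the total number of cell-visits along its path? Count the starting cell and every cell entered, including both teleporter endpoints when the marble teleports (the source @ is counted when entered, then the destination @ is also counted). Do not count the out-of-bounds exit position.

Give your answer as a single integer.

Answer: 5

Derivation:
Step 1: enter (5,2), '.' pass, move up to (4,2)
Step 2: enter (4,2), '/' deflects up->right, move right to (4,3)
Step 3: enter (4,3), '.' pass, move right to (4,4)
Step 4: enter (4,4), '.' pass, move right to (4,5)
Step 5: enter (4,5), '.' pass, move right to (4,6)
Step 6: at (4,6) — EXIT via right edge, pos 4
Path length (cell visits): 5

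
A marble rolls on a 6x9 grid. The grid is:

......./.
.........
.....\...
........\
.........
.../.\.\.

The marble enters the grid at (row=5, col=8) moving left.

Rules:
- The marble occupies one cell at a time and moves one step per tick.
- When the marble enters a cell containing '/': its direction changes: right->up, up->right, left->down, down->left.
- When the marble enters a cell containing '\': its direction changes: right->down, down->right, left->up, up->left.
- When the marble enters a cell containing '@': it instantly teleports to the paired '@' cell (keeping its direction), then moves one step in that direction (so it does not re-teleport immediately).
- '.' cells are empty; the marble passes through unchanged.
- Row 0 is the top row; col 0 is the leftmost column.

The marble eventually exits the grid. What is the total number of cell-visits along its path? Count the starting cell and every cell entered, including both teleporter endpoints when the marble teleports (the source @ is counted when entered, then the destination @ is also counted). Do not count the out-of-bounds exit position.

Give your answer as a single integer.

Step 1: enter (5,8), '.' pass, move left to (5,7)
Step 2: enter (5,7), '\' deflects left->up, move up to (4,7)
Step 3: enter (4,7), '.' pass, move up to (3,7)
Step 4: enter (3,7), '.' pass, move up to (2,7)
Step 5: enter (2,7), '.' pass, move up to (1,7)
Step 6: enter (1,7), '.' pass, move up to (0,7)
Step 7: enter (0,7), '/' deflects up->right, move right to (0,8)
Step 8: enter (0,8), '.' pass, move right to (0,9)
Step 9: at (0,9) — EXIT via right edge, pos 0
Path length (cell visits): 8

Answer: 8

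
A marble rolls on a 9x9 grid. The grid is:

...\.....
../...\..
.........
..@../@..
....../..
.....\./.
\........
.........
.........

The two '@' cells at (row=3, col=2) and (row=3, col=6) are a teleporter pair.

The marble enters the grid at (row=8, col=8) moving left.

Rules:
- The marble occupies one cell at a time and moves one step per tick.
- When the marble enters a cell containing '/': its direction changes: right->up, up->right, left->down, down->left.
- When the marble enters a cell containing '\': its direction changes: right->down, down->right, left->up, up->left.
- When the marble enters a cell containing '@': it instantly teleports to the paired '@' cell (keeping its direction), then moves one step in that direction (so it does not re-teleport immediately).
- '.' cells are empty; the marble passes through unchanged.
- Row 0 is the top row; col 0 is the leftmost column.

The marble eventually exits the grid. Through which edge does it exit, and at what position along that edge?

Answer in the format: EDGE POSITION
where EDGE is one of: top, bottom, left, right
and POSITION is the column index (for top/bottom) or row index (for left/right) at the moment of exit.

Step 1: enter (8,8), '.' pass, move left to (8,7)
Step 2: enter (8,7), '.' pass, move left to (8,6)
Step 3: enter (8,6), '.' pass, move left to (8,5)
Step 4: enter (8,5), '.' pass, move left to (8,4)
Step 5: enter (8,4), '.' pass, move left to (8,3)
Step 6: enter (8,3), '.' pass, move left to (8,2)
Step 7: enter (8,2), '.' pass, move left to (8,1)
Step 8: enter (8,1), '.' pass, move left to (8,0)
Step 9: enter (8,0), '.' pass, move left to (8,-1)
Step 10: at (8,-1) — EXIT via left edge, pos 8

Answer: left 8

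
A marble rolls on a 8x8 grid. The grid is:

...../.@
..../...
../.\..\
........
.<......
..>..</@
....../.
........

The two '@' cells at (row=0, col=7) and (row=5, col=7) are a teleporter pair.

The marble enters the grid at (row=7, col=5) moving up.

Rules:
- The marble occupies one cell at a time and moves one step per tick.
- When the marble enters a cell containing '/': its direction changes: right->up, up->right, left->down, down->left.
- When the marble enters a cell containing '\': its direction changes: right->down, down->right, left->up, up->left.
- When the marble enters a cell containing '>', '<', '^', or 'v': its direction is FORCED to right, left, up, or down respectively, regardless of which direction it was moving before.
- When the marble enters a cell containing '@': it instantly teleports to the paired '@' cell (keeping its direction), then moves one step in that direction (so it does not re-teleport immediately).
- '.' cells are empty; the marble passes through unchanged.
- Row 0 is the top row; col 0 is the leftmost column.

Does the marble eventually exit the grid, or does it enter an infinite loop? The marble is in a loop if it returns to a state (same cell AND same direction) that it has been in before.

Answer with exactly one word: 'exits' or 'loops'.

Step 1: enter (7,5), '.' pass, move up to (6,5)
Step 2: enter (6,5), '.' pass, move up to (5,5)
Step 3: enter (5,5), '<' forces up->left, move left to (5,4)
Step 4: enter (5,4), '.' pass, move left to (5,3)
Step 5: enter (5,3), '.' pass, move left to (5,2)
Step 6: enter (5,2), '>' forces left->right, move right to (5,3)
Step 7: enter (5,3), '.' pass, move right to (5,4)
Step 8: enter (5,4), '.' pass, move right to (5,5)
Step 9: enter (5,5), '<' forces right->left, move left to (5,4)
Step 10: at (5,4) dir=left — LOOP DETECTED (seen before)

Answer: loops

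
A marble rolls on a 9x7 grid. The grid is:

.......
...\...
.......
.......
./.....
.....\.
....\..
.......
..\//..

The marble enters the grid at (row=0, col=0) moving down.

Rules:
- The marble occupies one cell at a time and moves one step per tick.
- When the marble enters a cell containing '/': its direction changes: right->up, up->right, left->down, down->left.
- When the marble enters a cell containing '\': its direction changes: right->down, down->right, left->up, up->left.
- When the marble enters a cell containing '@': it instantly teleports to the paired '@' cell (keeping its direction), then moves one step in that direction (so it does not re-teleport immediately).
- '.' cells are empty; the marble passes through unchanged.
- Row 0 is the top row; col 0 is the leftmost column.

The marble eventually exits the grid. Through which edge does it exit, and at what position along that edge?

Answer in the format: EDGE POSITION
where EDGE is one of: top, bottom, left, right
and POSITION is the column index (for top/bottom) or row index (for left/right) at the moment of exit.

Step 1: enter (0,0), '.' pass, move down to (1,0)
Step 2: enter (1,0), '.' pass, move down to (2,0)
Step 3: enter (2,0), '.' pass, move down to (3,0)
Step 4: enter (3,0), '.' pass, move down to (4,0)
Step 5: enter (4,0), '.' pass, move down to (5,0)
Step 6: enter (5,0), '.' pass, move down to (6,0)
Step 7: enter (6,0), '.' pass, move down to (7,0)
Step 8: enter (7,0), '.' pass, move down to (8,0)
Step 9: enter (8,0), '.' pass, move down to (9,0)
Step 10: at (9,0) — EXIT via bottom edge, pos 0

Answer: bottom 0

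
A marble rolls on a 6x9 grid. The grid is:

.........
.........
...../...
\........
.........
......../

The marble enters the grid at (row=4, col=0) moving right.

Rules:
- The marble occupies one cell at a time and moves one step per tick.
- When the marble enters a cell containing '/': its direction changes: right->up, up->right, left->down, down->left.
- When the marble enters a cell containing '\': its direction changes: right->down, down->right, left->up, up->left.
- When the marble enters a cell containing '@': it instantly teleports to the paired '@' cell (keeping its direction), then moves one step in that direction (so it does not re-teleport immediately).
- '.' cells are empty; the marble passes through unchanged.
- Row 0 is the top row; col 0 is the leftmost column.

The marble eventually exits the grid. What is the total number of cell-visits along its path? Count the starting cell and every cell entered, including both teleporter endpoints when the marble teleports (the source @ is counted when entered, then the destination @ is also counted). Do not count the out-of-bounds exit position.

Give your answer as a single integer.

Step 1: enter (4,0), '.' pass, move right to (4,1)
Step 2: enter (4,1), '.' pass, move right to (4,2)
Step 3: enter (4,2), '.' pass, move right to (4,3)
Step 4: enter (4,3), '.' pass, move right to (4,4)
Step 5: enter (4,4), '.' pass, move right to (4,5)
Step 6: enter (4,5), '.' pass, move right to (4,6)
Step 7: enter (4,6), '.' pass, move right to (4,7)
Step 8: enter (4,7), '.' pass, move right to (4,8)
Step 9: enter (4,8), '.' pass, move right to (4,9)
Step 10: at (4,9) — EXIT via right edge, pos 4
Path length (cell visits): 9

Answer: 9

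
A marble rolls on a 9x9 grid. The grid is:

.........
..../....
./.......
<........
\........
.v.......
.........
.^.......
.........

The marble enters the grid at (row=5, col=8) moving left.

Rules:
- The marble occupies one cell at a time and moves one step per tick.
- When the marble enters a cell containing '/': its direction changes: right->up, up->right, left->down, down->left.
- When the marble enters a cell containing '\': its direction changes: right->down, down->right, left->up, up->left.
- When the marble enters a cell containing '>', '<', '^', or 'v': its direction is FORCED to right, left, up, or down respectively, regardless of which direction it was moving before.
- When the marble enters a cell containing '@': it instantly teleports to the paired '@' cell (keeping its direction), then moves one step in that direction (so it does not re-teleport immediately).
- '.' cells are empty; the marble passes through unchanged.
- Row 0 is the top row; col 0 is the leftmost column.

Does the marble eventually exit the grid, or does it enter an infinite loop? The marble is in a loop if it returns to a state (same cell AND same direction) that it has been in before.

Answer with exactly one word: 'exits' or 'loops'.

Answer: loops

Derivation:
Step 1: enter (5,8), '.' pass, move left to (5,7)
Step 2: enter (5,7), '.' pass, move left to (5,6)
Step 3: enter (5,6), '.' pass, move left to (5,5)
Step 4: enter (5,5), '.' pass, move left to (5,4)
Step 5: enter (5,4), '.' pass, move left to (5,3)
Step 6: enter (5,3), '.' pass, move left to (5,2)
Step 7: enter (5,2), '.' pass, move left to (5,1)
Step 8: enter (5,1), 'v' forces left->down, move down to (6,1)
Step 9: enter (6,1), '.' pass, move down to (7,1)
Step 10: enter (7,1), '^' forces down->up, move up to (6,1)
Step 11: enter (6,1), '.' pass, move up to (5,1)
Step 12: enter (5,1), 'v' forces up->down, move down to (6,1)
Step 13: at (6,1) dir=down — LOOP DETECTED (seen before)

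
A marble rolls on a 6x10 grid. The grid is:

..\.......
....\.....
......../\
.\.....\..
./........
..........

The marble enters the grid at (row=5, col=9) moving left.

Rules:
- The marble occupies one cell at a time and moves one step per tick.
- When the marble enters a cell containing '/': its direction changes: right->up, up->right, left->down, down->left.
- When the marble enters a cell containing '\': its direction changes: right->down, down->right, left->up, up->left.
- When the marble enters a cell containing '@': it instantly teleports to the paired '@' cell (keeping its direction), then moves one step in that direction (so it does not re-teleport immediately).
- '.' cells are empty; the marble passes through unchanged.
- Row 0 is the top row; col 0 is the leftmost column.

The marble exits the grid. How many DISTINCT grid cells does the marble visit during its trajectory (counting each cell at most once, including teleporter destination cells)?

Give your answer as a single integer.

Answer: 10

Derivation:
Step 1: enter (5,9), '.' pass, move left to (5,8)
Step 2: enter (5,8), '.' pass, move left to (5,7)
Step 3: enter (5,7), '.' pass, move left to (5,6)
Step 4: enter (5,6), '.' pass, move left to (5,5)
Step 5: enter (5,5), '.' pass, move left to (5,4)
Step 6: enter (5,4), '.' pass, move left to (5,3)
Step 7: enter (5,3), '.' pass, move left to (5,2)
Step 8: enter (5,2), '.' pass, move left to (5,1)
Step 9: enter (5,1), '.' pass, move left to (5,0)
Step 10: enter (5,0), '.' pass, move left to (5,-1)
Step 11: at (5,-1) — EXIT via left edge, pos 5
Distinct cells visited: 10 (path length 10)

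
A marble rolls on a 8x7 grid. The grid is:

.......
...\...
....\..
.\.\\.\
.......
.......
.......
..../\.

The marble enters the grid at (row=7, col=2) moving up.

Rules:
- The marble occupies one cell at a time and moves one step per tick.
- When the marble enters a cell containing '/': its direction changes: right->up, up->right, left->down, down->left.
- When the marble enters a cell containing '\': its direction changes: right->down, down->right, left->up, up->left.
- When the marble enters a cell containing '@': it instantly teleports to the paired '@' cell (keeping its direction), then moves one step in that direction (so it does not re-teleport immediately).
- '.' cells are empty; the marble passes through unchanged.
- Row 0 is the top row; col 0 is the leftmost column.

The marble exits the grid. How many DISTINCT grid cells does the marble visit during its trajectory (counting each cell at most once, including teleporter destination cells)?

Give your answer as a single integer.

Answer: 8

Derivation:
Step 1: enter (7,2), '.' pass, move up to (6,2)
Step 2: enter (6,2), '.' pass, move up to (5,2)
Step 3: enter (5,2), '.' pass, move up to (4,2)
Step 4: enter (4,2), '.' pass, move up to (3,2)
Step 5: enter (3,2), '.' pass, move up to (2,2)
Step 6: enter (2,2), '.' pass, move up to (1,2)
Step 7: enter (1,2), '.' pass, move up to (0,2)
Step 8: enter (0,2), '.' pass, move up to (-1,2)
Step 9: at (-1,2) — EXIT via top edge, pos 2
Distinct cells visited: 8 (path length 8)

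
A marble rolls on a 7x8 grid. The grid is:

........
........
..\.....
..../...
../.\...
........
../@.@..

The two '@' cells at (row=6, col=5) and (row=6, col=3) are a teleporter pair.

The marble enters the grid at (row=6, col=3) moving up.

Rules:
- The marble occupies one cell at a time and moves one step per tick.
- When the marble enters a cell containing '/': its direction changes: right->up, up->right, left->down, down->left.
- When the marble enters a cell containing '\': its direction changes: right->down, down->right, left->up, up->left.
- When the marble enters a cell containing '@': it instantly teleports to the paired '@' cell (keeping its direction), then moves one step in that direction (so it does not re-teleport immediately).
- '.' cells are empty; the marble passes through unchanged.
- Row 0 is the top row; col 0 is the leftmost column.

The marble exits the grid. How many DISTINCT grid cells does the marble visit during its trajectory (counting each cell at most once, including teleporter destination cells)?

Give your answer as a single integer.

Step 1: enter (6,3), '@' teleport (6,3)->(6,5), also enter (6,5), move up to (5,5)
Step 2: enter (5,5), '.' pass, move up to (4,5)
Step 3: enter (4,5), '.' pass, move up to (3,5)
Step 4: enter (3,5), '.' pass, move up to (2,5)
Step 5: enter (2,5), '.' pass, move up to (1,5)
Step 6: enter (1,5), '.' pass, move up to (0,5)
Step 7: enter (0,5), '.' pass, move up to (-1,5)
Step 8: at (-1,5) — EXIT via top edge, pos 5
Distinct cells visited: 8 (path length 8)

Answer: 8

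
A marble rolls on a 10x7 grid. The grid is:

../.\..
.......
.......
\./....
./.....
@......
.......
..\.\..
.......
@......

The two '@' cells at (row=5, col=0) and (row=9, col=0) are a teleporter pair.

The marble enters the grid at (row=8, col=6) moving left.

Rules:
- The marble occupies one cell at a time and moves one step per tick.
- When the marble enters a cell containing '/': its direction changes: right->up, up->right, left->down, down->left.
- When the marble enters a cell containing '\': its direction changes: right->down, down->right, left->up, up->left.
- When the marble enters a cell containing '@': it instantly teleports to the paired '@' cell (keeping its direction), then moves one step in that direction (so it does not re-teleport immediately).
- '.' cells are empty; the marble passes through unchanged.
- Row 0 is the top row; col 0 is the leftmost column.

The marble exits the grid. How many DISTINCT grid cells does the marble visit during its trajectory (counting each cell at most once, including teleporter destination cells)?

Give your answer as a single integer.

Step 1: enter (8,6), '.' pass, move left to (8,5)
Step 2: enter (8,5), '.' pass, move left to (8,4)
Step 3: enter (8,4), '.' pass, move left to (8,3)
Step 4: enter (8,3), '.' pass, move left to (8,2)
Step 5: enter (8,2), '.' pass, move left to (8,1)
Step 6: enter (8,1), '.' pass, move left to (8,0)
Step 7: enter (8,0), '.' pass, move left to (8,-1)
Step 8: at (8,-1) — EXIT via left edge, pos 8
Distinct cells visited: 7 (path length 7)

Answer: 7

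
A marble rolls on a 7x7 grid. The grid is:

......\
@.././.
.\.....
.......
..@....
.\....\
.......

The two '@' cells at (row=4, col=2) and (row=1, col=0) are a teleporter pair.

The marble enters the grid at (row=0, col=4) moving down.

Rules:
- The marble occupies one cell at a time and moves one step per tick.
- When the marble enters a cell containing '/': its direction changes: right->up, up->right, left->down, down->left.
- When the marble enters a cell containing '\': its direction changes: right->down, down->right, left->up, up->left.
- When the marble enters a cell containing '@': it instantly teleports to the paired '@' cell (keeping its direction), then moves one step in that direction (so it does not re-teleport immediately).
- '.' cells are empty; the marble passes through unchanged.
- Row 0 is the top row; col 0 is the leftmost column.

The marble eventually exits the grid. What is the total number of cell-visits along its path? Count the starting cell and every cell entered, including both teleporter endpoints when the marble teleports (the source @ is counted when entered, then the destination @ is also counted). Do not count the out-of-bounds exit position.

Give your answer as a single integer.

Answer: 7

Derivation:
Step 1: enter (0,4), '.' pass, move down to (1,4)
Step 2: enter (1,4), '.' pass, move down to (2,4)
Step 3: enter (2,4), '.' pass, move down to (3,4)
Step 4: enter (3,4), '.' pass, move down to (4,4)
Step 5: enter (4,4), '.' pass, move down to (5,4)
Step 6: enter (5,4), '.' pass, move down to (6,4)
Step 7: enter (6,4), '.' pass, move down to (7,4)
Step 8: at (7,4) — EXIT via bottom edge, pos 4
Path length (cell visits): 7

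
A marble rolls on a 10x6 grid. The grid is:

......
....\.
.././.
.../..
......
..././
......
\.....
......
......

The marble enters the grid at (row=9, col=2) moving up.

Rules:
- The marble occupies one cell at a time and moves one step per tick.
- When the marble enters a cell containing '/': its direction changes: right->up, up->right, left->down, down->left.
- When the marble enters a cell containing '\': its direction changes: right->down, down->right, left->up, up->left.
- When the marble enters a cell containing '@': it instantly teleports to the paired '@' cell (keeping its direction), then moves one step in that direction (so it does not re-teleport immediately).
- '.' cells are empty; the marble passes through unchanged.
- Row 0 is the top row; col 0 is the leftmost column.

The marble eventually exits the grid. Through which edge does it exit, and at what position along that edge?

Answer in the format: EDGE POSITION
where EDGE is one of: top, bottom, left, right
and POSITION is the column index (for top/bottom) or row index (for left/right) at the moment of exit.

Step 1: enter (9,2), '.' pass, move up to (8,2)
Step 2: enter (8,2), '.' pass, move up to (7,2)
Step 3: enter (7,2), '.' pass, move up to (6,2)
Step 4: enter (6,2), '.' pass, move up to (5,2)
Step 5: enter (5,2), '.' pass, move up to (4,2)
Step 6: enter (4,2), '.' pass, move up to (3,2)
Step 7: enter (3,2), '.' pass, move up to (2,2)
Step 8: enter (2,2), '/' deflects up->right, move right to (2,3)
Step 9: enter (2,3), '.' pass, move right to (2,4)
Step 10: enter (2,4), '/' deflects right->up, move up to (1,4)
Step 11: enter (1,4), '\' deflects up->left, move left to (1,3)
Step 12: enter (1,3), '.' pass, move left to (1,2)
Step 13: enter (1,2), '.' pass, move left to (1,1)
Step 14: enter (1,1), '.' pass, move left to (1,0)
Step 15: enter (1,0), '.' pass, move left to (1,-1)
Step 16: at (1,-1) — EXIT via left edge, pos 1

Answer: left 1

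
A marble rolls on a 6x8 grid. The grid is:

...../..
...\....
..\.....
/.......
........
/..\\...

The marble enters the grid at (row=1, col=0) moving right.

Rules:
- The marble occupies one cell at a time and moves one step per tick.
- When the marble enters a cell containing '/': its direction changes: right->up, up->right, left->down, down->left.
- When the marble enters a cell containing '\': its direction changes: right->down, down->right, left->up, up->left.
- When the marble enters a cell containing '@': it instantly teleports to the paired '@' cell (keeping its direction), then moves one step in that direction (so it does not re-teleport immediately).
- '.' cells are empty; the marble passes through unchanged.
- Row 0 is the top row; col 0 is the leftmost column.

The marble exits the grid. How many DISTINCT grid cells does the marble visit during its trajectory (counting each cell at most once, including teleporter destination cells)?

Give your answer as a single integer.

Answer: 9

Derivation:
Step 1: enter (1,0), '.' pass, move right to (1,1)
Step 2: enter (1,1), '.' pass, move right to (1,2)
Step 3: enter (1,2), '.' pass, move right to (1,3)
Step 4: enter (1,3), '\' deflects right->down, move down to (2,3)
Step 5: enter (2,3), '.' pass, move down to (3,3)
Step 6: enter (3,3), '.' pass, move down to (4,3)
Step 7: enter (4,3), '.' pass, move down to (5,3)
Step 8: enter (5,3), '\' deflects down->right, move right to (5,4)
Step 9: enter (5,4), '\' deflects right->down, move down to (6,4)
Step 10: at (6,4) — EXIT via bottom edge, pos 4
Distinct cells visited: 9 (path length 9)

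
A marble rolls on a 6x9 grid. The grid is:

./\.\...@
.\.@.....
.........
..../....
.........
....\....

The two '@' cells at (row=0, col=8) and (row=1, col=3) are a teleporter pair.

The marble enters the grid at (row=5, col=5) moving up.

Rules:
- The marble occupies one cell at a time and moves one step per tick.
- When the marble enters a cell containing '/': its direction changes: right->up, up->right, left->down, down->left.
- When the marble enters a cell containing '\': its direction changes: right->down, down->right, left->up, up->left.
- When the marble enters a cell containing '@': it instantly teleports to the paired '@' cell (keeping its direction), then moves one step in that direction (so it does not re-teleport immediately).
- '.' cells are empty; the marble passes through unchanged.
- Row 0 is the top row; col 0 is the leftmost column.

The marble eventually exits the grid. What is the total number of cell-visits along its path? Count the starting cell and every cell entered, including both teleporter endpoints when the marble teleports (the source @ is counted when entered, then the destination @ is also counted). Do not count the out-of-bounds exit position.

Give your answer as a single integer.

Answer: 6

Derivation:
Step 1: enter (5,5), '.' pass, move up to (4,5)
Step 2: enter (4,5), '.' pass, move up to (3,5)
Step 3: enter (3,5), '.' pass, move up to (2,5)
Step 4: enter (2,5), '.' pass, move up to (1,5)
Step 5: enter (1,5), '.' pass, move up to (0,5)
Step 6: enter (0,5), '.' pass, move up to (-1,5)
Step 7: at (-1,5) — EXIT via top edge, pos 5
Path length (cell visits): 6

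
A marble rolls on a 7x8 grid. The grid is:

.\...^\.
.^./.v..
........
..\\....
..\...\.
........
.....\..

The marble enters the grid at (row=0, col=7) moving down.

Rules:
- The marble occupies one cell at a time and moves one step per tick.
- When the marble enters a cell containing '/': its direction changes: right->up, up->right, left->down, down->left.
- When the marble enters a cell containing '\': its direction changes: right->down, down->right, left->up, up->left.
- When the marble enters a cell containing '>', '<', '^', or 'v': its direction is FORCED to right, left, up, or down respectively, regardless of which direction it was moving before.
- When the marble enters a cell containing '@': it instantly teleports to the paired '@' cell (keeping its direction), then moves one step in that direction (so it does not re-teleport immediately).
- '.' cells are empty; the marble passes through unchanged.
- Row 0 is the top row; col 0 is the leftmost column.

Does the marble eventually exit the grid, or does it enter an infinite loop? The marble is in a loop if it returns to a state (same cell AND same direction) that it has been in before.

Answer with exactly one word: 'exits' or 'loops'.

Answer: exits

Derivation:
Step 1: enter (0,7), '.' pass, move down to (1,7)
Step 2: enter (1,7), '.' pass, move down to (2,7)
Step 3: enter (2,7), '.' pass, move down to (3,7)
Step 4: enter (3,7), '.' pass, move down to (4,7)
Step 5: enter (4,7), '.' pass, move down to (5,7)
Step 6: enter (5,7), '.' pass, move down to (6,7)
Step 7: enter (6,7), '.' pass, move down to (7,7)
Step 8: at (7,7) — EXIT via bottom edge, pos 7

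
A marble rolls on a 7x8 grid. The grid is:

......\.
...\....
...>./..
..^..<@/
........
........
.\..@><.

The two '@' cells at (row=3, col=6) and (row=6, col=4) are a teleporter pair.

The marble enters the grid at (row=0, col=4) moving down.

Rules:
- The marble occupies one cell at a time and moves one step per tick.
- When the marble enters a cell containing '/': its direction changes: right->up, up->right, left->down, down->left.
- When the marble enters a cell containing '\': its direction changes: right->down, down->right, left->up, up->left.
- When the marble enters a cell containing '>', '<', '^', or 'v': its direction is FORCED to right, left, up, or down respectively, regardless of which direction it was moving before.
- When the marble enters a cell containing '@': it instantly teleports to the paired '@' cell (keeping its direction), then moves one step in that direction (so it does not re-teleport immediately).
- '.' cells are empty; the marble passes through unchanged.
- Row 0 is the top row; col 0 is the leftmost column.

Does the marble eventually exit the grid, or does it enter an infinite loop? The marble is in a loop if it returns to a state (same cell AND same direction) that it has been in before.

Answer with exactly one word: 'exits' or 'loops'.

Step 1: enter (0,4), '.' pass, move down to (1,4)
Step 2: enter (1,4), '.' pass, move down to (2,4)
Step 3: enter (2,4), '.' pass, move down to (3,4)
Step 4: enter (3,4), '.' pass, move down to (4,4)
Step 5: enter (4,4), '.' pass, move down to (5,4)
Step 6: enter (5,4), '.' pass, move down to (6,4)
Step 7: enter (6,4), '@' teleport (6,4)->(3,6), also enter (3,6), move down to (4,6)
Step 8: enter (4,6), '.' pass, move down to (5,6)
Step 9: enter (5,6), '.' pass, move down to (6,6)
Step 10: enter (6,6), '<' forces down->left, move left to (6,5)
Step 11: enter (6,5), '>' forces left->right, move right to (6,6)
Step 12: enter (6,6), '<' forces right->left, move left to (6,5)
Step 13: at (6,5) dir=left — LOOP DETECTED (seen before)

Answer: loops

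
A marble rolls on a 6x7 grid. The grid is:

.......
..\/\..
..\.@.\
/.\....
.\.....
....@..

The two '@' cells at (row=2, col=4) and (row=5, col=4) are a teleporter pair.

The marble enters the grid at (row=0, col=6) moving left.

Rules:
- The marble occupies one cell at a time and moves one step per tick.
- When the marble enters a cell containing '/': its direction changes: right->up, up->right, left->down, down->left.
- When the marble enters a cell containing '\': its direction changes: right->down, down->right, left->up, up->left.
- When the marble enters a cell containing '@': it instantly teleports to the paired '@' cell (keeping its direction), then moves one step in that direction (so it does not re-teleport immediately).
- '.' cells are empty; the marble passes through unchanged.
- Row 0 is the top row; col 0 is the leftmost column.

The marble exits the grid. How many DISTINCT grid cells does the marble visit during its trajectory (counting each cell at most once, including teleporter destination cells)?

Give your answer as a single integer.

Step 1: enter (0,6), '.' pass, move left to (0,5)
Step 2: enter (0,5), '.' pass, move left to (0,4)
Step 3: enter (0,4), '.' pass, move left to (0,3)
Step 4: enter (0,3), '.' pass, move left to (0,2)
Step 5: enter (0,2), '.' pass, move left to (0,1)
Step 6: enter (0,1), '.' pass, move left to (0,0)
Step 7: enter (0,0), '.' pass, move left to (0,-1)
Step 8: at (0,-1) — EXIT via left edge, pos 0
Distinct cells visited: 7 (path length 7)

Answer: 7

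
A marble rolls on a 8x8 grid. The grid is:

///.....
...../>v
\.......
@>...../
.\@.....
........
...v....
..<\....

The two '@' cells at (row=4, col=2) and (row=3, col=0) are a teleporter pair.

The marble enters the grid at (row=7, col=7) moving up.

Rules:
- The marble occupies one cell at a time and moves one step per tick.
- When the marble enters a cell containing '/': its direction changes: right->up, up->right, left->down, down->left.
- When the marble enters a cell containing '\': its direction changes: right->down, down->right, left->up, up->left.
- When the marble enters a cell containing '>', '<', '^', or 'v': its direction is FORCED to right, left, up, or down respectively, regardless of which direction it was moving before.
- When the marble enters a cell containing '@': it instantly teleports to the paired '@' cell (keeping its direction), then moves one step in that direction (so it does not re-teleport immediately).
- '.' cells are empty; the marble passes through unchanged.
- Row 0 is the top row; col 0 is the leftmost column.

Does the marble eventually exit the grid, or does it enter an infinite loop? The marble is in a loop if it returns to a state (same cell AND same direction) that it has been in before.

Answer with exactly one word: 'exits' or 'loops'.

Answer: exits

Derivation:
Step 1: enter (7,7), '.' pass, move up to (6,7)
Step 2: enter (6,7), '.' pass, move up to (5,7)
Step 3: enter (5,7), '.' pass, move up to (4,7)
Step 4: enter (4,7), '.' pass, move up to (3,7)
Step 5: enter (3,7), '/' deflects up->right, move right to (3,8)
Step 6: at (3,8) — EXIT via right edge, pos 3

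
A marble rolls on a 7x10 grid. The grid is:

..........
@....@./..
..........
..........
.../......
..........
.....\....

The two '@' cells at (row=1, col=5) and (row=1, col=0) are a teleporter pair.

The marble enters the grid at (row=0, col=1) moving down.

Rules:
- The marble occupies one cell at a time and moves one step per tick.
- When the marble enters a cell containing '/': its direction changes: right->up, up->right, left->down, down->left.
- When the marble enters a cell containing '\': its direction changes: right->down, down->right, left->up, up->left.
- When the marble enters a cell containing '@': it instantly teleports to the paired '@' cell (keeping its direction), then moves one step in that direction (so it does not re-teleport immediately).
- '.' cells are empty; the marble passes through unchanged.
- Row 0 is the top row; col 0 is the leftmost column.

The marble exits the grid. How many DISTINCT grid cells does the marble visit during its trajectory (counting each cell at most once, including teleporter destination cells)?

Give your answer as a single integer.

Step 1: enter (0,1), '.' pass, move down to (1,1)
Step 2: enter (1,1), '.' pass, move down to (2,1)
Step 3: enter (2,1), '.' pass, move down to (3,1)
Step 4: enter (3,1), '.' pass, move down to (4,1)
Step 5: enter (4,1), '.' pass, move down to (5,1)
Step 6: enter (5,1), '.' pass, move down to (6,1)
Step 7: enter (6,1), '.' pass, move down to (7,1)
Step 8: at (7,1) — EXIT via bottom edge, pos 1
Distinct cells visited: 7 (path length 7)

Answer: 7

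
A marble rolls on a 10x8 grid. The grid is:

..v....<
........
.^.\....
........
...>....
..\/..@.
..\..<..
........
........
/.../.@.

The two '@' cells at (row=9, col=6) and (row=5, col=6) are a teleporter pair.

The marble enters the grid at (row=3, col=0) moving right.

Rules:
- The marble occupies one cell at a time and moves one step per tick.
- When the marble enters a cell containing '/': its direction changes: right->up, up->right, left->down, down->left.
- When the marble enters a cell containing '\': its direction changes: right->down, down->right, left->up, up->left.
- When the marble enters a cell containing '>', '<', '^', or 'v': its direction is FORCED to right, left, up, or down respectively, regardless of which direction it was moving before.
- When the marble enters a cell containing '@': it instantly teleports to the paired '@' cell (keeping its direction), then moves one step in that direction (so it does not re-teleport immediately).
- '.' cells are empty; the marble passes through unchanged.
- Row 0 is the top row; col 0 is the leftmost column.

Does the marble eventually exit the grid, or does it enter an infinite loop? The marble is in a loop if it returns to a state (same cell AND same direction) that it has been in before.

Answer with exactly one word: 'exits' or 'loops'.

Step 1: enter (3,0), '.' pass, move right to (3,1)
Step 2: enter (3,1), '.' pass, move right to (3,2)
Step 3: enter (3,2), '.' pass, move right to (3,3)
Step 4: enter (3,3), '.' pass, move right to (3,4)
Step 5: enter (3,4), '.' pass, move right to (3,5)
Step 6: enter (3,5), '.' pass, move right to (3,6)
Step 7: enter (3,6), '.' pass, move right to (3,7)
Step 8: enter (3,7), '.' pass, move right to (3,8)
Step 9: at (3,8) — EXIT via right edge, pos 3

Answer: exits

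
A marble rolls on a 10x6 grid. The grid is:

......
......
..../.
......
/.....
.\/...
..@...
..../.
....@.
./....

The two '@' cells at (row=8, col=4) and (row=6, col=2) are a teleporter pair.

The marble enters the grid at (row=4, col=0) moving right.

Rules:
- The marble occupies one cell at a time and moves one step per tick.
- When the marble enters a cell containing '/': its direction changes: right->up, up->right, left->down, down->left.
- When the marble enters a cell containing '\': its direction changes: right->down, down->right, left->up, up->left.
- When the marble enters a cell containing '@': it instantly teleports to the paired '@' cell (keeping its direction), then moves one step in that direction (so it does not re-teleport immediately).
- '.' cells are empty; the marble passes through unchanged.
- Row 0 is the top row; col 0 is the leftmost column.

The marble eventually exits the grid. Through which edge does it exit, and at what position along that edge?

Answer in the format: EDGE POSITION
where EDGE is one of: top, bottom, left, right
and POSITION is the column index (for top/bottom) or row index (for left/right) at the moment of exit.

Answer: top 0

Derivation:
Step 1: enter (4,0), '/' deflects right->up, move up to (3,0)
Step 2: enter (3,0), '.' pass, move up to (2,0)
Step 3: enter (2,0), '.' pass, move up to (1,0)
Step 4: enter (1,0), '.' pass, move up to (0,0)
Step 5: enter (0,0), '.' pass, move up to (-1,0)
Step 6: at (-1,0) — EXIT via top edge, pos 0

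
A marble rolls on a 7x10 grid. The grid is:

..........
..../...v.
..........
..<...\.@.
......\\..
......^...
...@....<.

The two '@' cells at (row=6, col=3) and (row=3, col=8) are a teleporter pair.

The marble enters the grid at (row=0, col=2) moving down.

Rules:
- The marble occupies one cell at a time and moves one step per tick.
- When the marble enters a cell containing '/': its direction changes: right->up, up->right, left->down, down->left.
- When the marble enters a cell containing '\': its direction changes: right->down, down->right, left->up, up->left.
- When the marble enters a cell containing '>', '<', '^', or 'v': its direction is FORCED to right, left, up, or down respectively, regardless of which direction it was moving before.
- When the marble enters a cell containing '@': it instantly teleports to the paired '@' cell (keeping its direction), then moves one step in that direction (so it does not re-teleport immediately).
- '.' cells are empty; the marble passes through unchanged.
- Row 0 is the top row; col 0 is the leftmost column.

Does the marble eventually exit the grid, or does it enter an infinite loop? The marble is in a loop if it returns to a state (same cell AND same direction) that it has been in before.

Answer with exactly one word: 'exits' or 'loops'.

Step 1: enter (0,2), '.' pass, move down to (1,2)
Step 2: enter (1,2), '.' pass, move down to (2,2)
Step 3: enter (2,2), '.' pass, move down to (3,2)
Step 4: enter (3,2), '<' forces down->left, move left to (3,1)
Step 5: enter (3,1), '.' pass, move left to (3,0)
Step 6: enter (3,0), '.' pass, move left to (3,-1)
Step 7: at (3,-1) — EXIT via left edge, pos 3

Answer: exits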